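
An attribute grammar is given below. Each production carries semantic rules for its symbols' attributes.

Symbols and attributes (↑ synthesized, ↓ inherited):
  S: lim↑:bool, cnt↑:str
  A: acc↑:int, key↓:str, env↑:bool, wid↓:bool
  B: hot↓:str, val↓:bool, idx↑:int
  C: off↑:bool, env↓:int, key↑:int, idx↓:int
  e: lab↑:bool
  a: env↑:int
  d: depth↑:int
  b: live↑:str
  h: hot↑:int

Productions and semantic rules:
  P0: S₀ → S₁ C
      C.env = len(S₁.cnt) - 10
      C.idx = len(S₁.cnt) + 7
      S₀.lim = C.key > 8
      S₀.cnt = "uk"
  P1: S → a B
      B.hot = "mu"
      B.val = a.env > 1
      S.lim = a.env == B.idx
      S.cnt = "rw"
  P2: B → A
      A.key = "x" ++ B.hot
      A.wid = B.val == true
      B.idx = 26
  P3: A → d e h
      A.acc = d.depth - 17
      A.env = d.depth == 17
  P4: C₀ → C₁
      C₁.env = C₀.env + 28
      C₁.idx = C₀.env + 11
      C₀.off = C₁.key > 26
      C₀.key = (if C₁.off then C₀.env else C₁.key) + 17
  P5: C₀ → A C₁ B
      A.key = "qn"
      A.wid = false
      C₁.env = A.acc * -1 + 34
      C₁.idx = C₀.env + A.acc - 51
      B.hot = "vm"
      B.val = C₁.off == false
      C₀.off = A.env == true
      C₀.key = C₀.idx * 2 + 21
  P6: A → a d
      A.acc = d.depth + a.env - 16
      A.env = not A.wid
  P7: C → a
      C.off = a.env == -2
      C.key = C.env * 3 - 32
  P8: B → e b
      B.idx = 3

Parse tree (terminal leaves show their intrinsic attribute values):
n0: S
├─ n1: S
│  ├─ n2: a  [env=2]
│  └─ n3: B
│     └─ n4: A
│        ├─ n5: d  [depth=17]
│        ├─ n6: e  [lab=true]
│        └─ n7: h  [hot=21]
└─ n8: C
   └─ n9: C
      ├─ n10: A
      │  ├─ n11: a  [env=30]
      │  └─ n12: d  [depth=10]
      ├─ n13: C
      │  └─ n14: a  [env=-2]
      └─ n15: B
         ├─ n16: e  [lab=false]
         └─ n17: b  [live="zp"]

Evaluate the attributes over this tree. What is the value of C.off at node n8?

true

1. n2.env = 2  [terminal]
2. n3.hot = "mu"  ["mu"]
3. n3.val = true  [a.env > 1]
4. n4.key = "xmu"  ["x" ++ B.hot]
5. n4.wid = true  [B.val == true]
6. n5.depth = 17  [terminal]
7. n6.lab = true  [terminal]
8. n7.hot = 21  [terminal]
9. n4.acc = 0  [d.depth - 17]
10. n4.env = true  [d.depth == 17]
11. n3.idx = 26  [26]
12. n1.lim = false  [a.env == B.idx]
13. n1.cnt = "rw"  ["rw"]
14. n8.env = -8  [len(S₁.cnt) - 10]
15. n8.idx = 9  [len(S₁.cnt) + 7]
16. n9.env = 20  [C₀.env + 28]
17. n9.idx = 3  [C₀.env + 11]
18. n10.key = "qn"  ["qn"]
19. n10.wid = false  [false]
20. n11.env = 30  [terminal]
21. n12.depth = 10  [terminal]
22. n10.acc = 24  [d.depth + a.env - 16]
23. n10.env = true  [not A.wid]
24. n13.env = 10  [A.acc * -1 + 34]
25. n13.idx = -7  [C₀.env + A.acc - 51]
26. n14.env = -2  [terminal]
27. n13.off = true  [a.env == -2]
28. n13.key = -2  [C.env * 3 - 32]
29. n15.hot = "vm"  ["vm"]
30. n15.val = false  [C₁.off == false]
31. n16.lab = false  [terminal]
32. n17.live = "zp"  [terminal]
33. n15.idx = 3  [3]
34. n9.off = true  [A.env == true]
35. n9.key = 27  [C₀.idx * 2 + 21]
36. n8.off = true  [C₁.key > 26]
37. n8.key = 9  [(if C₁.off then C₀.env else C₁.key) + 17]
38. n0.lim = true  [C.key > 8]
39. n0.cnt = "uk"  ["uk"]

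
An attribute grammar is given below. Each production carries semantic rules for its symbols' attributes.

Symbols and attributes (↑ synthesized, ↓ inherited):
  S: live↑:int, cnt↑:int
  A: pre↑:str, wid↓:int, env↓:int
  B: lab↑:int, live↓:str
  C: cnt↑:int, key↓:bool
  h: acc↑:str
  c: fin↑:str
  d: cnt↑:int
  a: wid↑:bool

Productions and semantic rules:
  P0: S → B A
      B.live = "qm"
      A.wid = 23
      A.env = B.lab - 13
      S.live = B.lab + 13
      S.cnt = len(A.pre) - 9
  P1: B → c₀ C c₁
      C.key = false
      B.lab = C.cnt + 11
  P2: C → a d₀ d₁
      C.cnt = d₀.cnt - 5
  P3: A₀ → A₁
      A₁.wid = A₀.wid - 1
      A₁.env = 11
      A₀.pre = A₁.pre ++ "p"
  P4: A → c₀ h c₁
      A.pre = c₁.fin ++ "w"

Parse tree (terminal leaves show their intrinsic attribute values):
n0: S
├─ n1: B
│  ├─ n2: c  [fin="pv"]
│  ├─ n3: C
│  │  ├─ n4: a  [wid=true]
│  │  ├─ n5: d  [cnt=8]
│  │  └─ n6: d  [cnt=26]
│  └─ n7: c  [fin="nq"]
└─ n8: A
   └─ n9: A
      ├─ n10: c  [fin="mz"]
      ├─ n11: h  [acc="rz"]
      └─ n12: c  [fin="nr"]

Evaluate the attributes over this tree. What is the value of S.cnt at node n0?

-5

1. n1.live = "qm"  ["qm"]
2. n2.fin = "pv"  [terminal]
3. n3.key = false  [false]
4. n4.wid = true  [terminal]
5. n5.cnt = 8  [terminal]
6. n6.cnt = 26  [terminal]
7. n3.cnt = 3  [d₀.cnt - 5]
8. n7.fin = "nq"  [terminal]
9. n1.lab = 14  [C.cnt + 11]
10. n8.wid = 23  [23]
11. n8.env = 1  [B.lab - 13]
12. n9.wid = 22  [A₀.wid - 1]
13. n9.env = 11  [11]
14. n10.fin = "mz"  [terminal]
15. n11.acc = "rz"  [terminal]
16. n12.fin = "nr"  [terminal]
17. n9.pre = "nrw"  [c₁.fin ++ "w"]
18. n8.pre = "nrwp"  [A₁.pre ++ "p"]
19. n0.live = 27  [B.lab + 13]
20. n0.cnt = -5  [len(A.pre) - 9]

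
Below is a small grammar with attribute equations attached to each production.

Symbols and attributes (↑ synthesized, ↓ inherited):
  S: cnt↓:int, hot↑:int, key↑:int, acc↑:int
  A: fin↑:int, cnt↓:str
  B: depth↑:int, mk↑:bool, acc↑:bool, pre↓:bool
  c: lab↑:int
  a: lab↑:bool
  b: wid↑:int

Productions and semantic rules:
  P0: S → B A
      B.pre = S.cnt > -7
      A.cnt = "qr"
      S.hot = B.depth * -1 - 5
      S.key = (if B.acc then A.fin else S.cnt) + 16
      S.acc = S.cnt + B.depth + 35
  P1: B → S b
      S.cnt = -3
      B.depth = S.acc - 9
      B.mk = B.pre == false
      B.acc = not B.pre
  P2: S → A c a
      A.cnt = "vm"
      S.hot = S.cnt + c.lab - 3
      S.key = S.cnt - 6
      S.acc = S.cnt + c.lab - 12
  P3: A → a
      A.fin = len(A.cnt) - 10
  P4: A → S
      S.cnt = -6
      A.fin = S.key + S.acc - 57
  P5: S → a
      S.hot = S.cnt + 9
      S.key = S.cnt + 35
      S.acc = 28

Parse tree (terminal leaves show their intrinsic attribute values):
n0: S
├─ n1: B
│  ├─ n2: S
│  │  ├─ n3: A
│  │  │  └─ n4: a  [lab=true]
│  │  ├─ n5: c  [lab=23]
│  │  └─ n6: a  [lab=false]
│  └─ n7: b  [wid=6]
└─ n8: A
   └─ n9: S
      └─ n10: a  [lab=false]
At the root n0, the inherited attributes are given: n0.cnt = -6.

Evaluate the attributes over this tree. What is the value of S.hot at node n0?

-4

1. n0.cnt = -6  [given at root]
2. n1.pre = true  [S.cnt > -7]
3. n2.cnt = -3  [-3]
4. n3.cnt = "vm"  ["vm"]
5. n4.lab = true  [terminal]
6. n3.fin = -8  [len(A.cnt) - 10]
7. n5.lab = 23  [terminal]
8. n6.lab = false  [terminal]
9. n2.hot = 17  [S.cnt + c.lab - 3]
10. n2.key = -9  [S.cnt - 6]
11. n2.acc = 8  [S.cnt + c.lab - 12]
12. n7.wid = 6  [terminal]
13. n1.depth = -1  [S.acc - 9]
14. n1.mk = false  [B.pre == false]
15. n1.acc = false  [not B.pre]
16. n8.cnt = "qr"  ["qr"]
17. n9.cnt = -6  [-6]
18. n10.lab = false  [terminal]
19. n9.hot = 3  [S.cnt + 9]
20. n9.key = 29  [S.cnt + 35]
21. n9.acc = 28  [28]
22. n8.fin = 0  [S.key + S.acc - 57]
23. n0.hot = -4  [B.depth * -1 - 5]
24. n0.key = 10  [(if B.acc then A.fin else S.cnt) + 16]
25. n0.acc = 28  [S.cnt + B.depth + 35]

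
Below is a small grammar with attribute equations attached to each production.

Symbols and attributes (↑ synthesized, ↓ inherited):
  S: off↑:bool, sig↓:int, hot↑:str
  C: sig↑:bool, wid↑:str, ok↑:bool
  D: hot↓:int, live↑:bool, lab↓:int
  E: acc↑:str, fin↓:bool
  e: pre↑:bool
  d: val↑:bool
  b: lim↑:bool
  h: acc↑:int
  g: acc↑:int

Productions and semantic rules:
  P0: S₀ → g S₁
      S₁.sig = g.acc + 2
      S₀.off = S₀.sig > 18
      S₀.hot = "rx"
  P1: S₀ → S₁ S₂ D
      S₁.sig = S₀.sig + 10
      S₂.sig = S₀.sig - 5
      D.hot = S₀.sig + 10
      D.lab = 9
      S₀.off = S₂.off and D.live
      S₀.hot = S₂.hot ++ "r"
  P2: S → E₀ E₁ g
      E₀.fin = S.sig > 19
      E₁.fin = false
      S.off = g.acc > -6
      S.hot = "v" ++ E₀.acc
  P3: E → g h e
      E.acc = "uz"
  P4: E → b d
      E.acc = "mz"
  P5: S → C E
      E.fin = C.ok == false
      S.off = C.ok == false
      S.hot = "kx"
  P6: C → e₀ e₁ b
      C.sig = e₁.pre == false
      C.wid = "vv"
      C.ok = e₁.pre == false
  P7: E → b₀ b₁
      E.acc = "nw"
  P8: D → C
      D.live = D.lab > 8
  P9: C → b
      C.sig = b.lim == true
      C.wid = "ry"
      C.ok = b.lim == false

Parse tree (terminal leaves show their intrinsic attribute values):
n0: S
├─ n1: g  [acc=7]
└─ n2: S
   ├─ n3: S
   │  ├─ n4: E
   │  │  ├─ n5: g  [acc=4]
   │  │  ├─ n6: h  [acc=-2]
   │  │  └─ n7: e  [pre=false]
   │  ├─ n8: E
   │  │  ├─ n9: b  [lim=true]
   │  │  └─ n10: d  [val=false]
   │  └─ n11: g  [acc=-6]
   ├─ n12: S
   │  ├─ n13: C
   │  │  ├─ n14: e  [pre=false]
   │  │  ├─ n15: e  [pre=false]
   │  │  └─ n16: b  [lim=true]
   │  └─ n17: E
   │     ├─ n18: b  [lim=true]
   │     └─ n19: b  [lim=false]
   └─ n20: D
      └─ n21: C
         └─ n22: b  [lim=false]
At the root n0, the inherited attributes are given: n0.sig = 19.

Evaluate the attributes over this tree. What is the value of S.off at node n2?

1. n0.sig = 19  [given at root]
2. n1.acc = 7  [terminal]
3. n2.sig = 9  [g.acc + 2]
4. n3.sig = 19  [S₀.sig + 10]
5. n4.fin = false  [S.sig > 19]
6. n5.acc = 4  [terminal]
7. n6.acc = -2  [terminal]
8. n7.pre = false  [terminal]
9. n4.acc = "uz"  ["uz"]
10. n8.fin = false  [false]
11. n9.lim = true  [terminal]
12. n10.val = false  [terminal]
13. n8.acc = "mz"  ["mz"]
14. n11.acc = -6  [terminal]
15. n3.off = false  [g.acc > -6]
16. n3.hot = "vuz"  ["v" ++ E₀.acc]
17. n12.sig = 4  [S₀.sig - 5]
18. n14.pre = false  [terminal]
19. n15.pre = false  [terminal]
20. n16.lim = true  [terminal]
21. n13.sig = true  [e₁.pre == false]
22. n13.wid = "vv"  ["vv"]
23. n13.ok = true  [e₁.pre == false]
24. n17.fin = false  [C.ok == false]
25. n18.lim = true  [terminal]
26. n19.lim = false  [terminal]
27. n17.acc = "nw"  ["nw"]
28. n12.off = false  [C.ok == false]
29. n12.hot = "kx"  ["kx"]
30. n20.hot = 19  [S₀.sig + 10]
31. n20.lab = 9  [9]
32. n22.lim = false  [terminal]
33. n21.sig = false  [b.lim == true]
34. n21.wid = "ry"  ["ry"]
35. n21.ok = true  [b.lim == false]
36. n20.live = true  [D.lab > 8]
37. n2.off = false  [S₂.off and D.live]
38. n2.hot = "kxr"  [S₂.hot ++ "r"]
39. n0.off = true  [S₀.sig > 18]
40. n0.hot = "rx"  ["rx"]

false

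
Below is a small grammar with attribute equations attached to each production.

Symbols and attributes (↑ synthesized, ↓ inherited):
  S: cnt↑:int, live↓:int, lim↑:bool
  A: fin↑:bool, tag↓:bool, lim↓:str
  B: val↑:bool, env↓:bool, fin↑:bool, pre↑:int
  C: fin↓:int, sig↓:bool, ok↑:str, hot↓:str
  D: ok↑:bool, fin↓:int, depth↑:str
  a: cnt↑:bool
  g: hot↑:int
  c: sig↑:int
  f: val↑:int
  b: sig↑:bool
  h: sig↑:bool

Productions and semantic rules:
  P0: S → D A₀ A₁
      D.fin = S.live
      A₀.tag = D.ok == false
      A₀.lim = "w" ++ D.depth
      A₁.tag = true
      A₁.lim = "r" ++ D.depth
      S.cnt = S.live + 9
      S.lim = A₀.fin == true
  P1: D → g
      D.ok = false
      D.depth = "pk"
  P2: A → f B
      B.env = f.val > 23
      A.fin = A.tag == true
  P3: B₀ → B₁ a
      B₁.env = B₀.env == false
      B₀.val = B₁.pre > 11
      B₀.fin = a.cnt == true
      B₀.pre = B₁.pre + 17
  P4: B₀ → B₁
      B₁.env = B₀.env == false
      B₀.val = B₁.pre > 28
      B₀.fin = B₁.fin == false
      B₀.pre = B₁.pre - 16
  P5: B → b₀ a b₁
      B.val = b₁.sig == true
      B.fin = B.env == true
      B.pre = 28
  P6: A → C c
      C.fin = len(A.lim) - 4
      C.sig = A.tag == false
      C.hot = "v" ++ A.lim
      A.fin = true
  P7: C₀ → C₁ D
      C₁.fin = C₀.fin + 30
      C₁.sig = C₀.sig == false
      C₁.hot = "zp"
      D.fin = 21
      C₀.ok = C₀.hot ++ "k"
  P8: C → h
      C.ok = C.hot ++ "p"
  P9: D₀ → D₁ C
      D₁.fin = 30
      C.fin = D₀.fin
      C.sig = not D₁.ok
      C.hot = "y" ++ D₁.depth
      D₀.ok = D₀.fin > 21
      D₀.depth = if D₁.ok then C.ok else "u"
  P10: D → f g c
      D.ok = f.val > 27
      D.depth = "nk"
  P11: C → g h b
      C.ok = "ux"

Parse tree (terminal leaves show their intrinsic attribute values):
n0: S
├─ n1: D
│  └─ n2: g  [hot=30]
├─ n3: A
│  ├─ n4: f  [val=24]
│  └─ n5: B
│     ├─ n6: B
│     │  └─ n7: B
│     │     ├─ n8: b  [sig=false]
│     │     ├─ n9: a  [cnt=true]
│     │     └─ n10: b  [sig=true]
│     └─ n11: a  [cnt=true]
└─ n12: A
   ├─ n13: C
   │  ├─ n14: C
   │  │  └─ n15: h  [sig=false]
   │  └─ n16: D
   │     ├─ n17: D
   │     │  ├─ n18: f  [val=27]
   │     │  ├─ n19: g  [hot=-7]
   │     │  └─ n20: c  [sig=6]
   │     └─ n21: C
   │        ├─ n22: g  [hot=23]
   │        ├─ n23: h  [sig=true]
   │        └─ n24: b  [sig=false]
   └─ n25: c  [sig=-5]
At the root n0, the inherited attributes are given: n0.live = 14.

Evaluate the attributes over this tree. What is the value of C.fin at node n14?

1. n0.live = 14  [given at root]
2. n1.fin = 14  [S.live]
3. n2.hot = 30  [terminal]
4. n1.ok = false  [false]
5. n1.depth = "pk"  ["pk"]
6. n3.tag = true  [D.ok == false]
7. n3.lim = "wpk"  ["w" ++ D.depth]
8. n4.val = 24  [terminal]
9. n5.env = true  [f.val > 23]
10. n6.env = false  [B₀.env == false]
11. n7.env = true  [B₀.env == false]
12. n8.sig = false  [terminal]
13. n9.cnt = true  [terminal]
14. n10.sig = true  [terminal]
15. n7.val = true  [b₁.sig == true]
16. n7.fin = true  [B.env == true]
17. n7.pre = 28  [28]
18. n6.val = false  [B₁.pre > 28]
19. n6.fin = false  [B₁.fin == false]
20. n6.pre = 12  [B₁.pre - 16]
21. n11.cnt = true  [terminal]
22. n5.val = true  [B₁.pre > 11]
23. n5.fin = true  [a.cnt == true]
24. n5.pre = 29  [B₁.pre + 17]
25. n3.fin = true  [A.tag == true]
26. n12.tag = true  [true]
27. n12.lim = "rpk"  ["r" ++ D.depth]
28. n13.fin = -1  [len(A.lim) - 4]
29. n13.sig = false  [A.tag == false]
30. n13.hot = "vrpk"  ["v" ++ A.lim]
31. n14.fin = 29  [C₀.fin + 30]
32. n14.sig = true  [C₀.sig == false]
33. n14.hot = "zp"  ["zp"]
34. n15.sig = false  [terminal]
35. n14.ok = "zpp"  [C.hot ++ "p"]
36. n16.fin = 21  [21]
37. n17.fin = 30  [30]
38. n18.val = 27  [terminal]
39. n19.hot = -7  [terminal]
40. n20.sig = 6  [terminal]
41. n17.ok = false  [f.val > 27]
42. n17.depth = "nk"  ["nk"]
43. n21.fin = 21  [D₀.fin]
44. n21.sig = true  [not D₁.ok]
45. n21.hot = "ynk"  ["y" ++ D₁.depth]
46. n22.hot = 23  [terminal]
47. n23.sig = true  [terminal]
48. n24.sig = false  [terminal]
49. n21.ok = "ux"  ["ux"]
50. n16.ok = false  [D₀.fin > 21]
51. n16.depth = "u"  [if D₁.ok then C.ok else "u"]
52. n13.ok = "vrpkk"  [C₀.hot ++ "k"]
53. n25.sig = -5  [terminal]
54. n12.fin = true  [true]
55. n0.cnt = 23  [S.live + 9]
56. n0.lim = true  [A₀.fin == true]

29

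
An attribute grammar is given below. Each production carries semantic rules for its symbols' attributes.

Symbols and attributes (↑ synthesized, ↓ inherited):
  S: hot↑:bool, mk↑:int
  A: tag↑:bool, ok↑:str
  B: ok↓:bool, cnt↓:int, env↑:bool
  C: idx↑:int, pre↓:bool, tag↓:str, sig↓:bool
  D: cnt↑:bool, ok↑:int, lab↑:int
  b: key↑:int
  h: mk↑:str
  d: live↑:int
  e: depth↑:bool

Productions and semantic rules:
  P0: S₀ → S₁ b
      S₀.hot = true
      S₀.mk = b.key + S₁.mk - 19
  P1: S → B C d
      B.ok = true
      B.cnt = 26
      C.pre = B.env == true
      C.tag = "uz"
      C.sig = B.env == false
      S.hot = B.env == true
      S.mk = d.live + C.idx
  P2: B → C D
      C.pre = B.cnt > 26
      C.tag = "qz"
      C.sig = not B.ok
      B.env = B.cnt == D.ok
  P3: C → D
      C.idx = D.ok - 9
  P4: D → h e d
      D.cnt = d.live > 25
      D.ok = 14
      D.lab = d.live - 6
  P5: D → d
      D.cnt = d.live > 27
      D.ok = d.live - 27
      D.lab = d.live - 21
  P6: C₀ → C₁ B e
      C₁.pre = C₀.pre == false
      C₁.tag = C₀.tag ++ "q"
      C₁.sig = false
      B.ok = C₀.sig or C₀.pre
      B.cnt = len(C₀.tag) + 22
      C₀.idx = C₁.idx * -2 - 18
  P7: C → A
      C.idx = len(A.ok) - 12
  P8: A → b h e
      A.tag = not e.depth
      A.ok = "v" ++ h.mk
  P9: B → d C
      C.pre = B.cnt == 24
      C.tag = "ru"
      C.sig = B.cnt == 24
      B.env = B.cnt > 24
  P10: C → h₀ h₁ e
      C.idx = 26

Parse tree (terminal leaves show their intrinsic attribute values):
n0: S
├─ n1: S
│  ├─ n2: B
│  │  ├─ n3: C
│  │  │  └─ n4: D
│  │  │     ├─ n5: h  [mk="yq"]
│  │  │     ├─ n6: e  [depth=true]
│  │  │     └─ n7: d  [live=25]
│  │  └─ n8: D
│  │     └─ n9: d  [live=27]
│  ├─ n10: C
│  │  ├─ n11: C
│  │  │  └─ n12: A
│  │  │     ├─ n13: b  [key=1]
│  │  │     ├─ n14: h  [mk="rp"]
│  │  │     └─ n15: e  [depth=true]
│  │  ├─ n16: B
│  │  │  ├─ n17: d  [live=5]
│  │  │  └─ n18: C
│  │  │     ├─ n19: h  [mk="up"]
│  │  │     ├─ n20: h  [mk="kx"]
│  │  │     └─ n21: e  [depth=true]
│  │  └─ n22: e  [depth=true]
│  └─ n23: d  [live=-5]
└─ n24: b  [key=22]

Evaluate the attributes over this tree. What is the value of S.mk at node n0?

-2

1. n2.ok = true  [true]
2. n2.cnt = 26  [26]
3. n3.pre = false  [B.cnt > 26]
4. n3.tag = "qz"  ["qz"]
5. n3.sig = false  [not B.ok]
6. n5.mk = "yq"  [terminal]
7. n6.depth = true  [terminal]
8. n7.live = 25  [terminal]
9. n4.cnt = false  [d.live > 25]
10. n4.ok = 14  [14]
11. n4.lab = 19  [d.live - 6]
12. n3.idx = 5  [D.ok - 9]
13. n9.live = 27  [terminal]
14. n8.cnt = false  [d.live > 27]
15. n8.ok = 0  [d.live - 27]
16. n8.lab = 6  [d.live - 21]
17. n2.env = false  [B.cnt == D.ok]
18. n10.pre = false  [B.env == true]
19. n10.tag = "uz"  ["uz"]
20. n10.sig = true  [B.env == false]
21. n11.pre = true  [C₀.pre == false]
22. n11.tag = "uzq"  [C₀.tag ++ "q"]
23. n11.sig = false  [false]
24. n13.key = 1  [terminal]
25. n14.mk = "rp"  [terminal]
26. n15.depth = true  [terminal]
27. n12.tag = false  [not e.depth]
28. n12.ok = "vrp"  ["v" ++ h.mk]
29. n11.idx = -9  [len(A.ok) - 12]
30. n16.ok = true  [C₀.sig or C₀.pre]
31. n16.cnt = 24  [len(C₀.tag) + 22]
32. n17.live = 5  [terminal]
33. n18.pre = true  [B.cnt == 24]
34. n18.tag = "ru"  ["ru"]
35. n18.sig = true  [B.cnt == 24]
36. n19.mk = "up"  [terminal]
37. n20.mk = "kx"  [terminal]
38. n21.depth = true  [terminal]
39. n18.idx = 26  [26]
40. n16.env = false  [B.cnt > 24]
41. n22.depth = true  [terminal]
42. n10.idx = 0  [C₁.idx * -2 - 18]
43. n23.live = -5  [terminal]
44. n1.hot = false  [B.env == true]
45. n1.mk = -5  [d.live + C.idx]
46. n24.key = 22  [terminal]
47. n0.hot = true  [true]
48. n0.mk = -2  [b.key + S₁.mk - 19]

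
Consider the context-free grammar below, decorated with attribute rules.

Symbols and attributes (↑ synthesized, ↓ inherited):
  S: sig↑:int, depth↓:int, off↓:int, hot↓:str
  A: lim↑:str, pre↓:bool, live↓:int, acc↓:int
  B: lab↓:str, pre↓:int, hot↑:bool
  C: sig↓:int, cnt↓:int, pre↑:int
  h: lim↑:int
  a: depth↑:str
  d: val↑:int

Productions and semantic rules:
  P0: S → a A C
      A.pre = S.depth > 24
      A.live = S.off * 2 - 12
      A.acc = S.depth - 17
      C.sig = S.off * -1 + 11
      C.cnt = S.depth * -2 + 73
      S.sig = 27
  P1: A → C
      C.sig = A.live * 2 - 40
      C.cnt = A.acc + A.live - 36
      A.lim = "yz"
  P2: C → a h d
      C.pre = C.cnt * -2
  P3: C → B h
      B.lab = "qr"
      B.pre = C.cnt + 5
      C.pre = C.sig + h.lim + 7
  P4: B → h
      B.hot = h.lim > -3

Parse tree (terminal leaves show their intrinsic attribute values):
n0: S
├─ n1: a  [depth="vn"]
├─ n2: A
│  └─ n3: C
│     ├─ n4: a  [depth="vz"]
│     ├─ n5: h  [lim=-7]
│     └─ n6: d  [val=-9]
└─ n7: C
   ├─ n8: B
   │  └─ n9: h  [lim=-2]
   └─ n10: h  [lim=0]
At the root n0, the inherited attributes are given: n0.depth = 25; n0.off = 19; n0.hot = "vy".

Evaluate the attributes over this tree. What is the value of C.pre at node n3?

1. n0.depth = 25  [given at root]
2. n0.off = 19  [given at root]
3. n0.hot = "vy"  [given at root]
4. n1.depth = "vn"  [terminal]
5. n2.pre = true  [S.depth > 24]
6. n2.live = 26  [S.off * 2 - 12]
7. n2.acc = 8  [S.depth - 17]
8. n3.sig = 12  [A.live * 2 - 40]
9. n3.cnt = -2  [A.acc + A.live - 36]
10. n4.depth = "vz"  [terminal]
11. n5.lim = -7  [terminal]
12. n6.val = -9  [terminal]
13. n3.pre = 4  [C.cnt * -2]
14. n2.lim = "yz"  ["yz"]
15. n7.sig = -8  [S.off * -1 + 11]
16. n7.cnt = 23  [S.depth * -2 + 73]
17. n8.lab = "qr"  ["qr"]
18. n8.pre = 28  [C.cnt + 5]
19. n9.lim = -2  [terminal]
20. n8.hot = true  [h.lim > -3]
21. n10.lim = 0  [terminal]
22. n7.pre = -1  [C.sig + h.lim + 7]
23. n0.sig = 27  [27]

4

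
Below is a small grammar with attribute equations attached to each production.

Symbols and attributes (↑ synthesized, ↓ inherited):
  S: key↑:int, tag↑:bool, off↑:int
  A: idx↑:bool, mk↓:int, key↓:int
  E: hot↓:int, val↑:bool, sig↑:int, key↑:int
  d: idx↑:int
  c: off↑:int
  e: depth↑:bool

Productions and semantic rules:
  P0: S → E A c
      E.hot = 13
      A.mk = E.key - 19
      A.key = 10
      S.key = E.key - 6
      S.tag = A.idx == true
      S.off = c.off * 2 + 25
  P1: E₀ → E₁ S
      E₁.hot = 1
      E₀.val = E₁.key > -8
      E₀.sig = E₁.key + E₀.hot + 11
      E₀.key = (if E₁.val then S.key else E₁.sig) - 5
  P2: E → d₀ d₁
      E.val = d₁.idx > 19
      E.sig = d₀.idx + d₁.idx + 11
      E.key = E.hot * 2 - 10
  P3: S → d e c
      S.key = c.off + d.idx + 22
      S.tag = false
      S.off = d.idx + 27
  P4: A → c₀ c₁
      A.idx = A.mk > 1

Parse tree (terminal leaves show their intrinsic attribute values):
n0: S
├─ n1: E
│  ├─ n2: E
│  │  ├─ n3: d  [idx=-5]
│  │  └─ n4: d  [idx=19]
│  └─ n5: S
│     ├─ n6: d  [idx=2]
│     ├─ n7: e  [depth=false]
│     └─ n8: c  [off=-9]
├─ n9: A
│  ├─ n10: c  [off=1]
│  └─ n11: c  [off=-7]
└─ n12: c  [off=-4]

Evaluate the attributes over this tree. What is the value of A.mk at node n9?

1. n1.hot = 13  [13]
2. n2.hot = 1  [1]
3. n3.idx = -5  [terminal]
4. n4.idx = 19  [terminal]
5. n2.val = false  [d₁.idx > 19]
6. n2.sig = 25  [d₀.idx + d₁.idx + 11]
7. n2.key = -8  [E.hot * 2 - 10]
8. n6.idx = 2  [terminal]
9. n7.depth = false  [terminal]
10. n8.off = -9  [terminal]
11. n5.key = 15  [c.off + d.idx + 22]
12. n5.tag = false  [false]
13. n5.off = 29  [d.idx + 27]
14. n1.val = false  [E₁.key > -8]
15. n1.sig = 16  [E₁.key + E₀.hot + 11]
16. n1.key = 20  [(if E₁.val then S.key else E₁.sig) - 5]
17. n9.mk = 1  [E.key - 19]
18. n9.key = 10  [10]
19. n10.off = 1  [terminal]
20. n11.off = -7  [terminal]
21. n9.idx = false  [A.mk > 1]
22. n12.off = -4  [terminal]
23. n0.key = 14  [E.key - 6]
24. n0.tag = false  [A.idx == true]
25. n0.off = 17  [c.off * 2 + 25]

1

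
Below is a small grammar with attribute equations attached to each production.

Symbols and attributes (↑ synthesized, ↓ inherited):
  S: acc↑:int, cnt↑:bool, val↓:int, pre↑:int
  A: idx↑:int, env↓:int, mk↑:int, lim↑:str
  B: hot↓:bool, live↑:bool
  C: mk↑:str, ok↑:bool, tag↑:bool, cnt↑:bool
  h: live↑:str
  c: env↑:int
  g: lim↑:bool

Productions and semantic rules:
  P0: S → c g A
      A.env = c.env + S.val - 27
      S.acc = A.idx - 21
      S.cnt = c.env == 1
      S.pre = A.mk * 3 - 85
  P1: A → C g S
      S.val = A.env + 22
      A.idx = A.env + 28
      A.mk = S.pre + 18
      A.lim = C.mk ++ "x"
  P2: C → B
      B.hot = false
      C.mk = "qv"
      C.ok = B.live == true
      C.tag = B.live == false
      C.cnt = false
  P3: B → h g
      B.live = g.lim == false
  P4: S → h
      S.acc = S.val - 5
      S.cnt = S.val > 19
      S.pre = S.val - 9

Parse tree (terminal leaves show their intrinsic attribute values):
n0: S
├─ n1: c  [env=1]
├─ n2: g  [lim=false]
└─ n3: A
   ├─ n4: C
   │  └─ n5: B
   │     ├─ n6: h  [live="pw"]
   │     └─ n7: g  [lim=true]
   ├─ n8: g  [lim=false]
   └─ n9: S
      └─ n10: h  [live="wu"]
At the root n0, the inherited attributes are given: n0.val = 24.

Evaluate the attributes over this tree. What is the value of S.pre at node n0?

2

1. n0.val = 24  [given at root]
2. n1.env = 1  [terminal]
3. n2.lim = false  [terminal]
4. n3.env = -2  [c.env + S.val - 27]
5. n5.hot = false  [false]
6. n6.live = "pw"  [terminal]
7. n7.lim = true  [terminal]
8. n5.live = false  [g.lim == false]
9. n4.mk = "qv"  ["qv"]
10. n4.ok = false  [B.live == true]
11. n4.tag = true  [B.live == false]
12. n4.cnt = false  [false]
13. n8.lim = false  [terminal]
14. n9.val = 20  [A.env + 22]
15. n10.live = "wu"  [terminal]
16. n9.acc = 15  [S.val - 5]
17. n9.cnt = true  [S.val > 19]
18. n9.pre = 11  [S.val - 9]
19. n3.idx = 26  [A.env + 28]
20. n3.mk = 29  [S.pre + 18]
21. n3.lim = "qvx"  [C.mk ++ "x"]
22. n0.acc = 5  [A.idx - 21]
23. n0.cnt = true  [c.env == 1]
24. n0.pre = 2  [A.mk * 3 - 85]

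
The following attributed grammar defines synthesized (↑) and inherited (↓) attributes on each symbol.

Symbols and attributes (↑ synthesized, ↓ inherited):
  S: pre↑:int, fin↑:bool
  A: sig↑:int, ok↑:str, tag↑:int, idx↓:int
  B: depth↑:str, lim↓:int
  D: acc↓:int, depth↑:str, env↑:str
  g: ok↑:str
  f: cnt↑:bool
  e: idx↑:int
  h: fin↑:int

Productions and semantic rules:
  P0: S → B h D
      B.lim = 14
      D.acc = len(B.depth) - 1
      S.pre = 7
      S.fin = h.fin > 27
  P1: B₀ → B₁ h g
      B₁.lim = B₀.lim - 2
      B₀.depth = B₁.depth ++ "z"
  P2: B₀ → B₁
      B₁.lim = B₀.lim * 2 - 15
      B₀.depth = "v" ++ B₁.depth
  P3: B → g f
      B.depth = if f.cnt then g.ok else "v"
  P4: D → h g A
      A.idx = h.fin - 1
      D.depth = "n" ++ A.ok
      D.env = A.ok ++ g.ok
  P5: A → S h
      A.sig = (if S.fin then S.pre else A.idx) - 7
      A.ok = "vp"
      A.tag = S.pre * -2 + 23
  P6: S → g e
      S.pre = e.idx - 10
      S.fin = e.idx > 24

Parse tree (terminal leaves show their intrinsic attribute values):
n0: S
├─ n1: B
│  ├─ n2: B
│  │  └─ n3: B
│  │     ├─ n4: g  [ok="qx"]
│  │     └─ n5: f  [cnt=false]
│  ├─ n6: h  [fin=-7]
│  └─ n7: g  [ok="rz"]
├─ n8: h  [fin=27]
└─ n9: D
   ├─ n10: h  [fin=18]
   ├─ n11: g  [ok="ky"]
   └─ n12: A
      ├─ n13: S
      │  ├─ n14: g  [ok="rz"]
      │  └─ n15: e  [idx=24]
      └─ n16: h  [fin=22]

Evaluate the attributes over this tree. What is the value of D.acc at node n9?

2

1. n1.lim = 14  [14]
2. n2.lim = 12  [B₀.lim - 2]
3. n3.lim = 9  [B₀.lim * 2 - 15]
4. n4.ok = "qx"  [terminal]
5. n5.cnt = false  [terminal]
6. n3.depth = "v"  [if f.cnt then g.ok else "v"]
7. n2.depth = "vv"  ["v" ++ B₁.depth]
8. n6.fin = -7  [terminal]
9. n7.ok = "rz"  [terminal]
10. n1.depth = "vvz"  [B₁.depth ++ "z"]
11. n8.fin = 27  [terminal]
12. n9.acc = 2  [len(B.depth) - 1]
13. n10.fin = 18  [terminal]
14. n11.ok = "ky"  [terminal]
15. n12.idx = 17  [h.fin - 1]
16. n14.ok = "rz"  [terminal]
17. n15.idx = 24  [terminal]
18. n13.pre = 14  [e.idx - 10]
19. n13.fin = false  [e.idx > 24]
20. n16.fin = 22  [terminal]
21. n12.sig = 10  [(if S.fin then S.pre else A.idx) - 7]
22. n12.ok = "vp"  ["vp"]
23. n12.tag = -5  [S.pre * -2 + 23]
24. n9.depth = "nvp"  ["n" ++ A.ok]
25. n9.env = "vpky"  [A.ok ++ g.ok]
26. n0.pre = 7  [7]
27. n0.fin = false  [h.fin > 27]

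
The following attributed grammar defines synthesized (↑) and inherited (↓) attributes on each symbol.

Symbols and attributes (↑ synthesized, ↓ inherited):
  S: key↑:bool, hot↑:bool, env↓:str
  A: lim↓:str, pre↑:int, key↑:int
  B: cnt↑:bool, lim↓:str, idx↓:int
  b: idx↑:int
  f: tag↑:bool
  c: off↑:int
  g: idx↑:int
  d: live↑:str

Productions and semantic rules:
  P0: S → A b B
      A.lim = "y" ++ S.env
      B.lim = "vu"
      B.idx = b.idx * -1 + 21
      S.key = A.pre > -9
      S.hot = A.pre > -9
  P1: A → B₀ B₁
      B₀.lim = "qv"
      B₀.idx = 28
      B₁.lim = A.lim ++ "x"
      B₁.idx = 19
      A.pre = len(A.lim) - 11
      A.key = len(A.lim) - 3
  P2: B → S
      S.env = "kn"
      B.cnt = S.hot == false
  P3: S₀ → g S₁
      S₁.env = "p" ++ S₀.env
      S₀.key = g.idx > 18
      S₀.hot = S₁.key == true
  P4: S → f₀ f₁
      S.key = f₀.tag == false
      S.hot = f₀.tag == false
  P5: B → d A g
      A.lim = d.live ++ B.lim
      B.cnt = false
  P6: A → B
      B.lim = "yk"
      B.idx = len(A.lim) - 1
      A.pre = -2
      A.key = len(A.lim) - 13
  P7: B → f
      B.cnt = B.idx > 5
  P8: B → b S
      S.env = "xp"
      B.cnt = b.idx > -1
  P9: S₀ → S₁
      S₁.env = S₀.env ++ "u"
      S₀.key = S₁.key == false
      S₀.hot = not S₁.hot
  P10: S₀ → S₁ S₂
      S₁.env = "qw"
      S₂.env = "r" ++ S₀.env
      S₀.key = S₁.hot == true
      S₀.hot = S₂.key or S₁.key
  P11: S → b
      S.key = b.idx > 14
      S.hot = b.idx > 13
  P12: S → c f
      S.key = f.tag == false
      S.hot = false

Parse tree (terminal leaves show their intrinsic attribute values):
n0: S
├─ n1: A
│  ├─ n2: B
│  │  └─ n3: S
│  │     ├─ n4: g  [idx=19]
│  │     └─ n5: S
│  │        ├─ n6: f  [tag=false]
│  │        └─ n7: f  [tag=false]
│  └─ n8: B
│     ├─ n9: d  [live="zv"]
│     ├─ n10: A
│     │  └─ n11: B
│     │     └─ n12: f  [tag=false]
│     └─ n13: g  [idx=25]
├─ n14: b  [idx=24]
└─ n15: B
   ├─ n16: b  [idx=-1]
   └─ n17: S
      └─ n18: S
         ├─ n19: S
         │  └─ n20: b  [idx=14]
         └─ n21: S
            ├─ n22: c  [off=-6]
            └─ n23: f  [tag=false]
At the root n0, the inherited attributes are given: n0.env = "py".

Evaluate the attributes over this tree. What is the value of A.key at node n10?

1. n0.env = "py"  [given at root]
2. n1.lim = "ypy"  ["y" ++ S.env]
3. n2.lim = "qv"  ["qv"]
4. n2.idx = 28  [28]
5. n3.env = "kn"  ["kn"]
6. n4.idx = 19  [terminal]
7. n5.env = "pkn"  ["p" ++ S₀.env]
8. n6.tag = false  [terminal]
9. n7.tag = false  [terminal]
10. n5.key = true  [f₀.tag == false]
11. n5.hot = true  [f₀.tag == false]
12. n3.key = true  [g.idx > 18]
13. n3.hot = true  [S₁.key == true]
14. n2.cnt = false  [S.hot == false]
15. n8.lim = "ypyx"  [A.lim ++ "x"]
16. n8.idx = 19  [19]
17. n9.live = "zv"  [terminal]
18. n10.lim = "zvypyx"  [d.live ++ B.lim]
19. n11.lim = "yk"  ["yk"]
20. n11.idx = 5  [len(A.lim) - 1]
21. n12.tag = false  [terminal]
22. n11.cnt = false  [B.idx > 5]
23. n10.pre = -2  [-2]
24. n10.key = -7  [len(A.lim) - 13]
25. n13.idx = 25  [terminal]
26. n8.cnt = false  [false]
27. n1.pre = -8  [len(A.lim) - 11]
28. n1.key = 0  [len(A.lim) - 3]
29. n14.idx = 24  [terminal]
30. n15.lim = "vu"  ["vu"]
31. n15.idx = -3  [b.idx * -1 + 21]
32. n16.idx = -1  [terminal]
33. n17.env = "xp"  ["xp"]
34. n18.env = "xpu"  [S₀.env ++ "u"]
35. n19.env = "qw"  ["qw"]
36. n20.idx = 14  [terminal]
37. n19.key = false  [b.idx > 14]
38. n19.hot = true  [b.idx > 13]
39. n21.env = "rxpu"  ["r" ++ S₀.env]
40. n22.off = -6  [terminal]
41. n23.tag = false  [terminal]
42. n21.key = true  [f.tag == false]
43. n21.hot = false  [false]
44. n18.key = true  [S₁.hot == true]
45. n18.hot = true  [S₂.key or S₁.key]
46. n17.key = false  [S₁.key == false]
47. n17.hot = false  [not S₁.hot]
48. n15.cnt = false  [b.idx > -1]
49. n0.key = true  [A.pre > -9]
50. n0.hot = true  [A.pre > -9]

-7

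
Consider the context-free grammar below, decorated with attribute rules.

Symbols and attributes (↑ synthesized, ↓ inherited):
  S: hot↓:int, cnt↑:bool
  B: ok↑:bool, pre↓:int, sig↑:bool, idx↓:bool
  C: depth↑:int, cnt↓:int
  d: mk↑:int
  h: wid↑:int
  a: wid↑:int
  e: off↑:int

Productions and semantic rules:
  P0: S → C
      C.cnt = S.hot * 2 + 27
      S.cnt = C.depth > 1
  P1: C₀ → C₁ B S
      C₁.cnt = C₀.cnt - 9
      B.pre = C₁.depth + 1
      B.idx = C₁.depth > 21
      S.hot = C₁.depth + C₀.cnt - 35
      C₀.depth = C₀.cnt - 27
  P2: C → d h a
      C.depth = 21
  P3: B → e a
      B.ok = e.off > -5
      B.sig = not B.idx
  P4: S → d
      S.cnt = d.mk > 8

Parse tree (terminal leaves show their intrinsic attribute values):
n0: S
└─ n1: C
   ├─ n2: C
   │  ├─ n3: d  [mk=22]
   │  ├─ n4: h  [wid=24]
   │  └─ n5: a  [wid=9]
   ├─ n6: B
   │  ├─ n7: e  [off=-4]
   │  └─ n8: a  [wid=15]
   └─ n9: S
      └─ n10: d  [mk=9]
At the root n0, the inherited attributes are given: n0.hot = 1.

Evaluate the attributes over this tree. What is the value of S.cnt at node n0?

1. n0.hot = 1  [given at root]
2. n1.cnt = 29  [S.hot * 2 + 27]
3. n2.cnt = 20  [C₀.cnt - 9]
4. n3.mk = 22  [terminal]
5. n4.wid = 24  [terminal]
6. n5.wid = 9  [terminal]
7. n2.depth = 21  [21]
8. n6.pre = 22  [C₁.depth + 1]
9. n6.idx = false  [C₁.depth > 21]
10. n7.off = -4  [terminal]
11. n8.wid = 15  [terminal]
12. n6.ok = true  [e.off > -5]
13. n6.sig = true  [not B.idx]
14. n9.hot = 15  [C₁.depth + C₀.cnt - 35]
15. n10.mk = 9  [terminal]
16. n9.cnt = true  [d.mk > 8]
17. n1.depth = 2  [C₀.cnt - 27]
18. n0.cnt = true  [C.depth > 1]

true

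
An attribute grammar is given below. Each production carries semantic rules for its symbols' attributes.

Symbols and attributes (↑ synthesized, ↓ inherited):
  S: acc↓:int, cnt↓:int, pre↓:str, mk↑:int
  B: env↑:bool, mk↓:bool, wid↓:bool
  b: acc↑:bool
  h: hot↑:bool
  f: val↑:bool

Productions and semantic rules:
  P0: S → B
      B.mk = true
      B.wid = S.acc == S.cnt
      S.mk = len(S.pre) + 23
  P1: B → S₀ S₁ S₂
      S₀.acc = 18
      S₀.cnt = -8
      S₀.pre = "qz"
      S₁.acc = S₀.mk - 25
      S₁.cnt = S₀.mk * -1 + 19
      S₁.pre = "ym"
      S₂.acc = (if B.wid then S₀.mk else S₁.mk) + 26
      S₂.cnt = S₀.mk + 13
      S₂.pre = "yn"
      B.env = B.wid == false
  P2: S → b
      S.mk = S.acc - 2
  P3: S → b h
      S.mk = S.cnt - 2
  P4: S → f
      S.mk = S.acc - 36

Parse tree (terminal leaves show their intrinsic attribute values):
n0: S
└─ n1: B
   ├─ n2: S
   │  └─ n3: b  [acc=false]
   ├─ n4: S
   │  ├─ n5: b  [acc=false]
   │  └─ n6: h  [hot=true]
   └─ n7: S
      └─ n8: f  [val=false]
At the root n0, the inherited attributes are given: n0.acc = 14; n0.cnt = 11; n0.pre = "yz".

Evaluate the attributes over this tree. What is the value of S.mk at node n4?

1

1. n0.acc = 14  [given at root]
2. n0.cnt = 11  [given at root]
3. n0.pre = "yz"  [given at root]
4. n1.mk = true  [true]
5. n1.wid = false  [S.acc == S.cnt]
6. n2.acc = 18  [18]
7. n2.cnt = -8  [-8]
8. n2.pre = "qz"  ["qz"]
9. n3.acc = false  [terminal]
10. n2.mk = 16  [S.acc - 2]
11. n4.acc = -9  [S₀.mk - 25]
12. n4.cnt = 3  [S₀.mk * -1 + 19]
13. n4.pre = "ym"  ["ym"]
14. n5.acc = false  [terminal]
15. n6.hot = true  [terminal]
16. n4.mk = 1  [S.cnt - 2]
17. n7.acc = 27  [(if B.wid then S₀.mk else S₁.mk) + 26]
18. n7.cnt = 29  [S₀.mk + 13]
19. n7.pre = "yn"  ["yn"]
20. n8.val = false  [terminal]
21. n7.mk = -9  [S.acc - 36]
22. n1.env = true  [B.wid == false]
23. n0.mk = 25  [len(S.pre) + 23]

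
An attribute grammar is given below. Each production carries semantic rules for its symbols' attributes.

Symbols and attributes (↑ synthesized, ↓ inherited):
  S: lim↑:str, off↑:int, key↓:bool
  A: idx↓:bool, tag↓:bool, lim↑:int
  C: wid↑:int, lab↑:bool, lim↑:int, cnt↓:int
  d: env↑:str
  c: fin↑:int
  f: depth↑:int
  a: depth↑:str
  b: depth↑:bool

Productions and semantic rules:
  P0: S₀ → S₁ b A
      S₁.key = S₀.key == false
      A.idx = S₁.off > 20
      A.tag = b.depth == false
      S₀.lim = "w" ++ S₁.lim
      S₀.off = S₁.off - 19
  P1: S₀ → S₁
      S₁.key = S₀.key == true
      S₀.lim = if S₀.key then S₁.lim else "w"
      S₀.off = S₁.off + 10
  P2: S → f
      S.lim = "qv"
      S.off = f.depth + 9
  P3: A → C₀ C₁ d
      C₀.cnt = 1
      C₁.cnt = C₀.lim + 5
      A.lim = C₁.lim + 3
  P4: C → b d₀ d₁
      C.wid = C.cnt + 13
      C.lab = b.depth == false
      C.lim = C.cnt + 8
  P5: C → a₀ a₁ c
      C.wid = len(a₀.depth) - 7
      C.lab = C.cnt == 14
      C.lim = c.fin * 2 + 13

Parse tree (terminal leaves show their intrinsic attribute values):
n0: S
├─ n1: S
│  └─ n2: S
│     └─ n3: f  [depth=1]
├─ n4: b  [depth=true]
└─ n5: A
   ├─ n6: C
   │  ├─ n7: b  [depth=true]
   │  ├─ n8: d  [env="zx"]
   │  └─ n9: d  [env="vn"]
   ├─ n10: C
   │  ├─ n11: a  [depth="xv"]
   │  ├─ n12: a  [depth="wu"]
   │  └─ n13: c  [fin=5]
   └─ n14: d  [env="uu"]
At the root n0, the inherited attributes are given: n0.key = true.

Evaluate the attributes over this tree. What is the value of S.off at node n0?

1. n0.key = true  [given at root]
2. n1.key = false  [S₀.key == false]
3. n2.key = false  [S₀.key == true]
4. n3.depth = 1  [terminal]
5. n2.lim = "qv"  ["qv"]
6. n2.off = 10  [f.depth + 9]
7. n1.lim = "w"  [if S₀.key then S₁.lim else "w"]
8. n1.off = 20  [S₁.off + 10]
9. n4.depth = true  [terminal]
10. n5.idx = false  [S₁.off > 20]
11. n5.tag = false  [b.depth == false]
12. n6.cnt = 1  [1]
13. n7.depth = true  [terminal]
14. n8.env = "zx"  [terminal]
15. n9.env = "vn"  [terminal]
16. n6.wid = 14  [C.cnt + 13]
17. n6.lab = false  [b.depth == false]
18. n6.lim = 9  [C.cnt + 8]
19. n10.cnt = 14  [C₀.lim + 5]
20. n11.depth = "xv"  [terminal]
21. n12.depth = "wu"  [terminal]
22. n13.fin = 5  [terminal]
23. n10.wid = -5  [len(a₀.depth) - 7]
24. n10.lab = true  [C.cnt == 14]
25. n10.lim = 23  [c.fin * 2 + 13]
26. n14.env = "uu"  [terminal]
27. n5.lim = 26  [C₁.lim + 3]
28. n0.lim = "ww"  ["w" ++ S₁.lim]
29. n0.off = 1  [S₁.off - 19]

1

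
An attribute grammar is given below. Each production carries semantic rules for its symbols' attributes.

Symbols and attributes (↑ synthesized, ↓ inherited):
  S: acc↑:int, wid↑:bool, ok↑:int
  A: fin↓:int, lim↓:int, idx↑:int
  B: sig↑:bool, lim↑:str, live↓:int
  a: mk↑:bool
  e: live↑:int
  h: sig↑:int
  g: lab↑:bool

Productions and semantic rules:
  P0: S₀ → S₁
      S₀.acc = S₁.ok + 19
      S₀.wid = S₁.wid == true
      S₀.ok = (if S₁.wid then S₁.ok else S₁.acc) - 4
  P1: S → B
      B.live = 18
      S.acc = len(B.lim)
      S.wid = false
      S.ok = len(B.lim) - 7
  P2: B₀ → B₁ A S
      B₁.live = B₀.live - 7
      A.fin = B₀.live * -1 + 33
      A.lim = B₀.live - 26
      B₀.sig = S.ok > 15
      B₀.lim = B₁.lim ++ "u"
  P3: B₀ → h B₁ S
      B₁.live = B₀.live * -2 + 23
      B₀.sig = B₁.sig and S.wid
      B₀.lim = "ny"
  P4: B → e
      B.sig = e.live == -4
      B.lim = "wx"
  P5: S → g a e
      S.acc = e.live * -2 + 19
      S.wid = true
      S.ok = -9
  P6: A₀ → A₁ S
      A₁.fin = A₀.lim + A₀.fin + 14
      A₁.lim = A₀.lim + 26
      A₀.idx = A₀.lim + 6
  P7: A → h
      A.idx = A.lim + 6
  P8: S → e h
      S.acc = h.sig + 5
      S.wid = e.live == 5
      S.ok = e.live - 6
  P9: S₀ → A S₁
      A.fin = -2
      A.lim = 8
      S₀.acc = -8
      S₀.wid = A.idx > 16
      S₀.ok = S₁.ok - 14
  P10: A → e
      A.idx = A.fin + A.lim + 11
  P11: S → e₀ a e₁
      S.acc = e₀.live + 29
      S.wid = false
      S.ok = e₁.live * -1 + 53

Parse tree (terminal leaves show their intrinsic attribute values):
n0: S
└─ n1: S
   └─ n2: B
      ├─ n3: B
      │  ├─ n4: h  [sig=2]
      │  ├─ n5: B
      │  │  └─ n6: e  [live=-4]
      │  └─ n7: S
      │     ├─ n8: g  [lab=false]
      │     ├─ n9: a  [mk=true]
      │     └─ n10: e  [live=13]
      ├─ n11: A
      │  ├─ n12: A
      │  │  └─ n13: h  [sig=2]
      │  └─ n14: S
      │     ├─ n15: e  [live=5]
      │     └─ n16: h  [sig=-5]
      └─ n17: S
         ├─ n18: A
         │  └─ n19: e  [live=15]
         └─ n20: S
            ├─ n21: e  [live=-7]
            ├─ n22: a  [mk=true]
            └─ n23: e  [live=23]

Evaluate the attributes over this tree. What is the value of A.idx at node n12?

24

1. n2.live = 18  [18]
2. n3.live = 11  [B₀.live - 7]
3. n4.sig = 2  [terminal]
4. n5.live = 1  [B₀.live * -2 + 23]
5. n6.live = -4  [terminal]
6. n5.sig = true  [e.live == -4]
7. n5.lim = "wx"  ["wx"]
8. n8.lab = false  [terminal]
9. n9.mk = true  [terminal]
10. n10.live = 13  [terminal]
11. n7.acc = -7  [e.live * -2 + 19]
12. n7.wid = true  [true]
13. n7.ok = -9  [-9]
14. n3.sig = true  [B₁.sig and S.wid]
15. n3.lim = "ny"  ["ny"]
16. n11.fin = 15  [B₀.live * -1 + 33]
17. n11.lim = -8  [B₀.live - 26]
18. n12.fin = 21  [A₀.lim + A₀.fin + 14]
19. n12.lim = 18  [A₀.lim + 26]
20. n13.sig = 2  [terminal]
21. n12.idx = 24  [A.lim + 6]
22. n15.live = 5  [terminal]
23. n16.sig = -5  [terminal]
24. n14.acc = 0  [h.sig + 5]
25. n14.wid = true  [e.live == 5]
26. n14.ok = -1  [e.live - 6]
27. n11.idx = -2  [A₀.lim + 6]
28. n18.fin = -2  [-2]
29. n18.lim = 8  [8]
30. n19.live = 15  [terminal]
31. n18.idx = 17  [A.fin + A.lim + 11]
32. n21.live = -7  [terminal]
33. n22.mk = true  [terminal]
34. n23.live = 23  [terminal]
35. n20.acc = 22  [e₀.live + 29]
36. n20.wid = false  [false]
37. n20.ok = 30  [e₁.live * -1 + 53]
38. n17.acc = -8  [-8]
39. n17.wid = true  [A.idx > 16]
40. n17.ok = 16  [S₁.ok - 14]
41. n2.sig = true  [S.ok > 15]
42. n2.lim = "nyu"  [B₁.lim ++ "u"]
43. n1.acc = 3  [len(B.lim)]
44. n1.wid = false  [false]
45. n1.ok = -4  [len(B.lim) - 7]
46. n0.acc = 15  [S₁.ok + 19]
47. n0.wid = false  [S₁.wid == true]
48. n0.ok = -1  [(if S₁.wid then S₁.ok else S₁.acc) - 4]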